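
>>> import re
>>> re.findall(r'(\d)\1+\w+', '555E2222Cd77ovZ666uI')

['5']

After group 1 captures some text, `\1` only succeeds where that same text appears again.
Because there's exactly one group, `findall` drops the full match and keeps group 1 from the one hit.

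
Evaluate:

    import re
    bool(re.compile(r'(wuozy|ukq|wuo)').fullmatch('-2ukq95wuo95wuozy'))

`fullmatch` succeeds only if the pattern covers the string from start to end.
Here the string isn't matched end-to-end, so the call returns None, and `bool(None)` is False.

False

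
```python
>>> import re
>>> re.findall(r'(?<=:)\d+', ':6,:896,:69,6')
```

The `(?=…)`/`(?<=…)` assertion just peeks at neighbouring text; it doesn't advance the match position.
Walking the string: at [1:2] → '6'; at [4:7] → '896'; at [9:11] → '69'.
With no groups in the pattern, `findall` gives back each whole match — 3 here.

['6', '896', '69']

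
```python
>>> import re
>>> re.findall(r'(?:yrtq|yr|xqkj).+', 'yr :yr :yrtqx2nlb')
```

Matches: at [0:17] → 'yr :yr :yrtqx2nlb'.
`findall` yields the raw match text (1 of them) because the pattern has no groups.

['yr :yr :yrtqx2nlb']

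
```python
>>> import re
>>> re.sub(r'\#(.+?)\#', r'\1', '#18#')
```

Matches: at [0:4] → '#18#'.
The replacement refers to a captured group, so each match is rewritten using its own captured text.

'18'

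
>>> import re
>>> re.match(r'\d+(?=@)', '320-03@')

None

The lookaround is zero-width — it requires the adjacent text to match without consuming it, so the asserted text isn't part of the match.
With `match`, the pattern is implicitly anchored at the beginning.
Here the pattern fails at index 0, so the call returns None.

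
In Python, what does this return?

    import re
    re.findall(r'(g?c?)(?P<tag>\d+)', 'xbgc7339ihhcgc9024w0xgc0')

With 2 capturing groups, `findall` returns a 2-tuple per match.

[('gc', '7339'), ('gc', '9024'), ('', '0'), ('gc', '0')]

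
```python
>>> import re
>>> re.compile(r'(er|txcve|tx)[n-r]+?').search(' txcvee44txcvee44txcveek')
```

Here no position works, so the call returns None.

None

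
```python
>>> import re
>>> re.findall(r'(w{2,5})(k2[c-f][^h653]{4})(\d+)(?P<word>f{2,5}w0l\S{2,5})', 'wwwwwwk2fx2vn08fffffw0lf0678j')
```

This matches 2 to 5 of a literal 'w' (captured); then the literal 'k2', then a character in [c-f], then exactly 4 of any character except [h653] (captured); then one or more of a digit (captured); then 2 to 5 of the literal 'f', then the literal 'w0l', then 2 to 5 of a non-whitespace character (captured as 'word').
Scanning left to right: at [1:28] match 'wwwwwk2fx2vn08fffffw0lf0678', groups = ('wwwww', 'k2fx2vn', '08', 'fffffw0lf0678').
With 4 capturing groups, `findall` returns a 4-tuple per match.

[('wwwww', 'k2fx2vn', '08', 'fffffw0lf0678')]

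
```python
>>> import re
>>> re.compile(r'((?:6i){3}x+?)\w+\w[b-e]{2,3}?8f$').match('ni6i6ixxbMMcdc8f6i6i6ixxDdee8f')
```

None

Pattern: the literal '6i' repeated 3 times, then one or more of the literal 'x' (lazy) (captured); then one or more of a word character, then a word character; then 2 to 3 of a character in [b-e] (lazy), then the literal '8f'; then anchored at the end.
`re.match` won't scan ahead — the pattern has to work from the very first character.
Here the pattern fails at index 0, so the call returns None.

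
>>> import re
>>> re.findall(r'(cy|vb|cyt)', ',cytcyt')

Branches in `(...|...)` are attempted left-to-right; the first branch that allows the whole pattern to succeed is taken.
`findall` collects group 1 from each match (2 total).

['cy', 'cy']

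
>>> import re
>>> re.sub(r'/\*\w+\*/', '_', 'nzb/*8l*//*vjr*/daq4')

'nzb__daq4'

Every occurrence is swapped for '_'.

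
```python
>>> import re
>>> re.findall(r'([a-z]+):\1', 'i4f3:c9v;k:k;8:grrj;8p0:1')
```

['k']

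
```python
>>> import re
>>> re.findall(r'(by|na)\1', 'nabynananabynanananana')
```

['na', 'na', 'na']

`\1` has to match the exact text group 1 already captured.
Scanning left to right: at [4:8] match 'nana', group 1 = 'na'; at [12:16] match 'nana', group 1 = 'na'; at [16:20] match 'nana', group 1 = 'na'.
With a single group, `findall` returns only what that group captured — 3 items.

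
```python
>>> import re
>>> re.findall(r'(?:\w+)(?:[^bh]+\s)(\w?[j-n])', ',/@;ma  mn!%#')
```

The pattern matches one or more of a word character (non-capturing group); then one or more of any character except [bh], then whitespace (non-capturing group); then optionally a word character, then a character in [j-n] (captured).
Matches: at [4:10] match 'ma  mn', group 1 = 'mn'.
Because there's exactly one group, `findall` drops the full match and keeps group 1 from the one hit.

['mn']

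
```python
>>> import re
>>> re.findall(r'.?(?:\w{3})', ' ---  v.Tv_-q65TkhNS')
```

The pattern matches optionally any character; then exactly 3 of a word character (non-capturing group).
With no groups in the pattern, `findall` gives back each whole match — 3 here.

['.Tv_', '-q65', 'TkhN']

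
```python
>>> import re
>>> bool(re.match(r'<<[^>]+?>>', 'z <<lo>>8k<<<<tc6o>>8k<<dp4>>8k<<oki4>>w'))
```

False

`re.match` only tries the pattern at the start of the string.
Here the string doesn't start with a match, so the call returns None, and `bool(None)` is False.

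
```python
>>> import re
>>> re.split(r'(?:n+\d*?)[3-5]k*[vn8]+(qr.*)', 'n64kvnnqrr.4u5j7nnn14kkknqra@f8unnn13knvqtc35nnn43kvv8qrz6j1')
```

Pattern: one or more of a literal 'n', then zero or more of a digit (lazy) (non-capturing group); then a character in [3-5]; then zero or more of the literal 'k', then one or more of one of [vn8]; then the literal 'qr', then zero or more of any character (captured).
Because the pattern has a capturing group, `split` also inserts each captured text between the pieces.

['', 'qrr.4u5j7nnn14kkknqra@f8unnn13knvqtc35nnn43kvv8qrz6j1', '']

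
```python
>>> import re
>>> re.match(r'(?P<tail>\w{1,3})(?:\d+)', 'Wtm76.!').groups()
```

('Wtm',)

The match spans [0:5] → 'Wtm76'.
Captured: group 1 = 'Wtm'.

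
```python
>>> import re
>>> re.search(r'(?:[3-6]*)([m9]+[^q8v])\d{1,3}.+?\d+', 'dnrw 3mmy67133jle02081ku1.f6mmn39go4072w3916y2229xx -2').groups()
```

Pattern: zero or more of a character in [3-6] (non-capturing group); then one or more of one of [m9], then any character except [q8v] (captured); then 1 to 3 of a digit, then one or more of any character (lazy); then one or more of a digit.
`re.search` tries every starting position until one works.
The match spans [5:14] → '3mmy67133'.
Captured: group 1 = 'mmy'.

('mmy',)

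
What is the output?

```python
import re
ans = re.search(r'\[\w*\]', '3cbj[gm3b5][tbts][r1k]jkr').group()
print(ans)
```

[gm3b5]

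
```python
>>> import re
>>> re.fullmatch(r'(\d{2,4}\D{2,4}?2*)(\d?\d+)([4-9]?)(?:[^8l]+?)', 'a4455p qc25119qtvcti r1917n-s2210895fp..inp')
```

None

This matches 2 to 4 of a digit, then 2 to 4 of a non-digit (lazy), then zero or more of a literal '2' (captured); then optionally a digit, then one or more of a digit (captured); then optionally a character in [4-9] (captured); then one or more of any character except [8l] (lazy) (non-capturing group).
`fullmatch` succeeds only if the pattern covers the string from start to end.
Here there's no way to consume every character, so the call returns None.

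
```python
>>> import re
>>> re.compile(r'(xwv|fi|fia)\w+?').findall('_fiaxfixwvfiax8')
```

Alternation tries branches left to right and keeps the first one that lets the overall match succeed at that position.
`findall` collects group 1 from each match (3 total).

['fi', 'fi', 'fi']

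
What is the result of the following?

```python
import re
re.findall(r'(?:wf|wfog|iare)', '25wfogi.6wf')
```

Alternation tries branches left to right and keeps the first one that lets the overall match succeed at that position.
Scanning left to right: at [2:4] → 'wf'; at [9:11] → 'wf'.
No capturing groups, so `findall` returns the 2 full match strings.

['wf', 'wf']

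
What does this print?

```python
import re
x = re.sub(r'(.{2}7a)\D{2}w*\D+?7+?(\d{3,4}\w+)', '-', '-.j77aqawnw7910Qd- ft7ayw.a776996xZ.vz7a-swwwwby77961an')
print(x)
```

-.-- -.-

The pattern matches exactly 2 of any character, then the literal '7a' (captured); then exactly 2 of a non-digit; then zero or more of a literal 'w', then one or more of a non-digit (lazy), then one or more of the literal '7' (lazy); then 3 to 4 of a digit, then one or more of a word character (captured).
Matches: at [2:17] → 'j77aqawnw7910Qd'; at [19:35] → 'ft7ayw.a776996xZ'; at [36:55] → 'vz7a-swwwwby77961an'.
`sub` substitutes '-' at each match site.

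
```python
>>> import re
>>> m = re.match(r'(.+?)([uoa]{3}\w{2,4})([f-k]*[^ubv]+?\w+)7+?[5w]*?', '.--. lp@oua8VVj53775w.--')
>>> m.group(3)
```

Pattern: one or more of any character (lazy) (captured); then exactly 3 of one of [uoa], then 2 to 4 of a word character (captured); then zero or more of a character in [f-k], then one or more of any character except [ubv] (lazy), then one or more of a word character (captured); then one or more of the literal '7' (lazy), then zero or more of one of [5w] (lazy).
With the lazy modifier that quantifier settles for the fewest repetitions that let the rest of the pattern succeed (the atoms after it are unaffected and can still be greedy).
`re.match` only tries the pattern at the start of the string.
The match spans [0:19] → '.--. lp@oua8VVj5377'.
Captured: group 1 = '.--. lp@', group 2 = 'oua8VVj', group 3 = '537'.

'537'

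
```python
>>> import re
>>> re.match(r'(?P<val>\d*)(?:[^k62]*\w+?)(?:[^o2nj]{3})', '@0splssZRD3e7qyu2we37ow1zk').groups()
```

('',)

The match spans [0:20] → '@0splssZRD3e7qyu2we3'.
Captured: group 1 = ''.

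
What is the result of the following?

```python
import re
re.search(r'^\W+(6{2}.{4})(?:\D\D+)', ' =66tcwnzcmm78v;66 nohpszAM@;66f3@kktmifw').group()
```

Pattern: anchored at the start of the string; then one or more of a non-word character; then exactly 2 of the literal '6', then exactly 4 of any character (captured); then a non-digit, then one or more of a non-digit (non-capturing group).
`re.search` tries every starting position until one works.
The match spans [0:12] → ' =66tcwnzcmm'.
Captured: group 1 = '66tcwn'.

' =66tcwnzcmm'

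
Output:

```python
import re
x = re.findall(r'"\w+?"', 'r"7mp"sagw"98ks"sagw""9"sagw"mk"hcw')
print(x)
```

No capturing groups, so `findall` returns the 4 full match strings.

['"7mp"', '"98ks"', '"9"', '"mk"']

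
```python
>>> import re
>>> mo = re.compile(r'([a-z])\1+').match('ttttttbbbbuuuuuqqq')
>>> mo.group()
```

'tttttt'

A backreference is literal: `\1` must see the identical characters the first group matched.
With `match`, the pattern is implicitly anchored at the beginning.
The match spans [0:6] → 'tttttt'.
Captured: group 1 = 't'.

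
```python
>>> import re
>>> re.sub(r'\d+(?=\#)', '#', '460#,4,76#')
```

'##,4,##'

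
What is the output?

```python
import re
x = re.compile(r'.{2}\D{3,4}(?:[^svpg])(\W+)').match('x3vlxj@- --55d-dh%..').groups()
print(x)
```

('- --',)

The match spans [0:11] → 'x3vlxj@- --'.
Captured: group 1 = '- --'.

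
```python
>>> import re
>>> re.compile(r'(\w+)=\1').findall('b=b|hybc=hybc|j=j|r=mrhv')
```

After group 1 captures some text, `\1` only succeeds where that same text appears again.
Walking the string: at [0:3] match 'b=b', group 1 = 'b'; at [4:13] match 'hybc=hybc', group 1 = 'hybc'; at [14:17] match 'j=j', group 1 = 'j'.
With a single group, `findall` returns only what that group captured — 3 items.

['b', 'hybc', 'j']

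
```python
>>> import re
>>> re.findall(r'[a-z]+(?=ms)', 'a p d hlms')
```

['hl']

Lookahead/lookbehind check context without consuming it, so the matched span excludes the asserted characters.
Matches: at [6:8] → 'hl'.
`findall` yields the raw match text (1 of them) because the pattern has no groups.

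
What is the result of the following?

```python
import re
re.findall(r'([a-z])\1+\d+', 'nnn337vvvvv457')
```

['n', 'v']

The backreference `\1` re-matches whatever the first group consumed, character for character.
With a single group, `findall` returns only what that group captured — 2 items.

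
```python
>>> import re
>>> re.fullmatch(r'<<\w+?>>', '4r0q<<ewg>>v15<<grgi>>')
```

`re.fullmatch` is like wrapping the pattern in `^…$` (in single-line mode).
Here the string isn't matched end-to-end, so the call returns None.

None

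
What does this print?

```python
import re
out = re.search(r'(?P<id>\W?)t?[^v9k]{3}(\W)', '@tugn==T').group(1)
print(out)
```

@

The match spans [0:6] → '@tugn='.
Captured: group 1 = '@', group 2 = '='.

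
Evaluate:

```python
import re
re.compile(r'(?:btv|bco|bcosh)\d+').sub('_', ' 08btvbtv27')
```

Matches: at [6:11] → 'btv27'.
`sub` substitutes '_' at each match site.

' 08btv_'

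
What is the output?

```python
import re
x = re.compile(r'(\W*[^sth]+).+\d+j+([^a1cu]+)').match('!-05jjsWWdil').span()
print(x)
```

`re.match` won't scan ahead — the pattern has to work from the very first character.
The match spans [0:12] → '!-05jjsWWdil'.

(0, 12)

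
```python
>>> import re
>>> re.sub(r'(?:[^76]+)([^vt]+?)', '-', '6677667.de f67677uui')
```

A non-greedy quantifier consumes as few characters as it can — just enough that the remainder of the pattern still matches from where it stops; whatever follows it matches normally.
Each match is replaced by '-'.

'6677667-7677-'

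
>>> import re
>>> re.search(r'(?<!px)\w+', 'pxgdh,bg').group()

The negative lookaround is zero-width — it rules out positions where the adjacent text would match, without consuming anything.
The match spans [0:5] → 'pxgdh'.

'pxgdh'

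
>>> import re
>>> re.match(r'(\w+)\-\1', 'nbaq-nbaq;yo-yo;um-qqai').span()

(0, 9)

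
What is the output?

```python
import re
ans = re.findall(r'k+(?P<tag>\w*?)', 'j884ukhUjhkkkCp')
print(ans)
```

['', '']

Lazy quantifiers expand one character at a time until the remainder of the pattern can match.
With a single group, `findall` returns only what that group captured — 2 items.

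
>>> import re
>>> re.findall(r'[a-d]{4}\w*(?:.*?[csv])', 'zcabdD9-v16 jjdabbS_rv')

This matches exactly 4 of a character in [a-d], then zero or more of a word character; then zero or more of any character (lazy), then one of [csv] (non-capturing group).
No capturing groups, so `findall` returns the 2 full match strings.

['cabdD9-v', 'dabbS_rv']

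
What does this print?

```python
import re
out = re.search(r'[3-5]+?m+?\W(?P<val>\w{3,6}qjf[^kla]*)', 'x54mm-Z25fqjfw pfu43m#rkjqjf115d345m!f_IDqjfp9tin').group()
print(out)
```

The pattern matches one or more of a character in [3-5] (lazy), then one or more of a literal 'm' (lazy), then a non-word character; then 3 to 6 of a word character, then the literal 'qjf', then zero or more of any character except [kla] (captured as 'val').
`search` walks the string left to right and returns the first match it finds.
The match spans [1:23] → '54mm-Z25fqjfw pfu43m#r'.
Captured: group 1 = 'Z25fqjfw pfu43m#r'.

54mm-Z25fqjfw pfu43m#r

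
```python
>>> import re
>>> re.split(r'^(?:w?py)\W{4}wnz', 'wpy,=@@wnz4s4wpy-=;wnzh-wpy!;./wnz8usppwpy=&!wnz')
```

This matches anchored at the start of the string; then optionally the literal 'w', then the literal 'py' (non-capturing group); then exactly 4 of a non-word character, then the literal 'wnz'.
Matches to split on: at [0:10] → 'wpy,=@@wnz'.
Splitting on the pattern gives 2 pieces.

['', '4s4wpy-=;wnzh-wpy!;./wnz8usppwpy=&!wnz']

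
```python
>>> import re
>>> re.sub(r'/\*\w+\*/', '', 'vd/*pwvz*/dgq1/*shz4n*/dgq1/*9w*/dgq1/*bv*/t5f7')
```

'vddgq1dgq1dgq1t5f7'

Matches: at [2:10] → '/*pwvz*/'; at [14:23] → '/*shz4n*/'; at [27:33] → '/*9w*/'; at [37:43] → '/*bv*/'.
`sub` substitutes '' at each match site.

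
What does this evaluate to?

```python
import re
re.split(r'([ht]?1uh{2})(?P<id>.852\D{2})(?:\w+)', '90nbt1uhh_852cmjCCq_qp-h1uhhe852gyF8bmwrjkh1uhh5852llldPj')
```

['90nb', 't1uhh', '_852cm', '-', 'h1uhh', 'e852gy', '']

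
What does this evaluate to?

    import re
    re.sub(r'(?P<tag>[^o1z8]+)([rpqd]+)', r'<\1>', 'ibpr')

'<ibp>'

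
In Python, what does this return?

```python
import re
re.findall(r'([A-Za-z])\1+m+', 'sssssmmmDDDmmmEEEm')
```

['s', 'D', 'E']

`\1` has to match the exact text group 1 already captured.
Because there's exactly one group, `findall` drops the full match and keeps group 1 from each hit.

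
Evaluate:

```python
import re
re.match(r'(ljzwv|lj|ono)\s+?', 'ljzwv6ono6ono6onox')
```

None

`re.match` only tries the pattern at the start of the string.
Here position 0 doesn't satisfy it, so the call returns None.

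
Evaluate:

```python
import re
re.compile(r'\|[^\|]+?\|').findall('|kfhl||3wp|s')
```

Matches: at [0:6] → '|kfhl|'; at [6:11] → '|3wp|'.
With no groups in the pattern, `findall` gives back each whole match — 2 here.

['|kfhl|', '|3wp|']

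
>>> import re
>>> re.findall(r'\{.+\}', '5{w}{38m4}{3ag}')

['{w}{38m4}{3ag}']

Scanning left to right: at [1:15] → '{w}{38m4}{3ag}'.
Since nothing is captured, `findall` lists the 1 matched substring directly.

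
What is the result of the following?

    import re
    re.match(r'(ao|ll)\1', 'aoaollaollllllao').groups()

The backreference `\1` re-matches whatever the first group consumed, character for character.
`re.match` won't scan ahead — the pattern has to work from the very first character.
The match spans [0:4] → 'aoao'.
Captured: group 1 = 'ao'.

('ao',)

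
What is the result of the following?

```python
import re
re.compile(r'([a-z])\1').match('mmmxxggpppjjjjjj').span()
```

(0, 2)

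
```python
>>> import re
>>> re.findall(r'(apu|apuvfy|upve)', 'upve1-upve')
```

Matches: at [0:4] match 'upve', group 1 = 'upve'; at [6:10] match 'upve', group 1 = 'upve'.
Because there's exactly one group, `findall` drops the full match and keeps group 1 from each hit.

['upve', 'upve']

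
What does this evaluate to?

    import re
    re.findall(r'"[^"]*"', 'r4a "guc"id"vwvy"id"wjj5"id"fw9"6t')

['"guc"', '"vwvy"', '"wjj5"', '"fw9"']

Since nothing is captured, `findall` lists the 4 matched substrings directly.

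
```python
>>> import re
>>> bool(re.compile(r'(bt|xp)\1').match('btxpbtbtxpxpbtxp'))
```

False

`re.match` only tries the pattern at the start of the string.
Here the string doesn't start with a match, so the call returns None, and `bool(None)` is False.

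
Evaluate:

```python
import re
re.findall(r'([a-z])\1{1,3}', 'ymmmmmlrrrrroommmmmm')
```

After group 1 captures some text, `\1` only succeeds where that same text appears again.
Because there's exactly one group, `findall` drops the full match and keeps group 1 from each hit.

['m', 'r', 'o', 'm', 'm']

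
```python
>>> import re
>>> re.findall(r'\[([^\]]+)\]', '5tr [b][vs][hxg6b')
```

['b', 'vs']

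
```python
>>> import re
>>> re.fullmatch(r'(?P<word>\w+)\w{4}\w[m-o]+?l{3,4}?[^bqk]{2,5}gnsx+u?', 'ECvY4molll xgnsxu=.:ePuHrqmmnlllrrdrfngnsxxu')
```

None

Pattern: one or more of a word character (captured as 'word'); then exactly 4 of a word character, then a word character; then one or more of a character in [m-o] (lazy); then 3 to 4 of the literal 'l' (lazy), then 2 to 5 of any character except [bqk]; then the literal 'gns', then one or more of a literal 'x', then optionally a literal 'u'.
`fullmatch` succeeds only if the pattern covers the string from start to end.
Here the pattern can't cover the whole string, so the call returns None.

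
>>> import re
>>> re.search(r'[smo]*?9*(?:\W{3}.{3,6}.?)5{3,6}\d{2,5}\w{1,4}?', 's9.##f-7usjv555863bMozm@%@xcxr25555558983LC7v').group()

's9.##f-7usjv555863b'

The match spans [0:19] → 's9.##f-7usjv555863b'.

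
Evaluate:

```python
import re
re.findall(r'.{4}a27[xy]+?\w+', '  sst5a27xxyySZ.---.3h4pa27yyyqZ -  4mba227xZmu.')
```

['sst5a27xxyySZ', '3h4pa27yyyqZ']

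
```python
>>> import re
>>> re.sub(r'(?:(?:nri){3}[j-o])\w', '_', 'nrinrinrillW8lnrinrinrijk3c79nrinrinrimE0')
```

This matches the literal 'nri' repeated 3 times, then a character in [j-o] (non-capturing group); then a word character.
Every occurrence is swapped for '_'.

'_W8l_3c79_0'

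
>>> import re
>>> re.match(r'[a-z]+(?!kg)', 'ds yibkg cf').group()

'ds'

The negative lookahead/lookbehind blocks any match where the forbidden context is present.
`re.match` won't scan ahead — the pattern has to work from the very first character.
The match spans [0:2] → 'ds'.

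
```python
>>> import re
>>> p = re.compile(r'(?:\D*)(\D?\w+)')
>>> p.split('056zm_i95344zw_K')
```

Because the pattern has a capturing group, `split` also inserts each captured text between the pieces.

['', '056zm_i95344zw_K', '']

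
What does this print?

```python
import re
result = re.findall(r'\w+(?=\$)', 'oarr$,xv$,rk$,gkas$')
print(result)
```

['oarr', 'xv', 'rk', 'gkas']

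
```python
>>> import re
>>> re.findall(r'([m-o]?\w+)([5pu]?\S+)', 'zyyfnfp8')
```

Pattern: optionally a character in [m-o], then one or more of a word character (captured); then optionally one of [5pu], then one or more of a non-whitespace character (captured).
Walking the string: at [0:8] match 'zyyfnfp8', groups = ('zyyfnfp', '8').
With 2 capturing groups, `findall` returns a 2-tuple per match.

[('zyyfnfp', '8')]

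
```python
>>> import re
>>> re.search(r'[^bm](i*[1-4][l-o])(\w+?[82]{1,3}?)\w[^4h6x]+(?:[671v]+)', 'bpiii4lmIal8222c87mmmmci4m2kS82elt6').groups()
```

('iii4l', 'mIal8')

This matches any character except [bm]; then zero or more of the literal 'i', then a character in [1-4], then a character in [l-o] (captured); then one or more of a word character (lazy), then 1 to 3 of one of [82] (lazy) (captured); then a word character, then one or more of any character except [4h6x]; then one or more of one of [671v] (non-capturing group).
A `+?`/`*?`/`{m,n}?` starts at its minimum and grows only as far as needed for what follows to match.
`re.search` scans for the first position where the pattern succeeds.
The match spans [1:18] → 'piii4lmIal8222c87'.
Captured: group 1 = 'iii4l', group 2 = 'mIal8'.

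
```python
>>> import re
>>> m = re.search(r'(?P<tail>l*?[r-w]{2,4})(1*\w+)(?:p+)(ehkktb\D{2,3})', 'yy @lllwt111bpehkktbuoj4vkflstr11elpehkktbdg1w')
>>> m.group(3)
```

'ehkktbdg'

The match spans [4:44] → 'lllwt111bpehkktbuoj4vkflstr11elpehkktbdg'.
Captured: group 1 = 'lllwt', group 2 = '111bpehkktbuoj4vkflstr11el', group 3 = 'ehkktbdg'.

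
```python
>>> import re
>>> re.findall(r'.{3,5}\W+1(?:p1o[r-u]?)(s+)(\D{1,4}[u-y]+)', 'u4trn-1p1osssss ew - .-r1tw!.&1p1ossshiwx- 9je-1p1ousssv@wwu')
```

[('ssss', ' ew'), ('ss', 'hiwx'), ('sss', 'v@wwu')]

The pattern matches 3 to 5 of any character, then one or more of a non-word character, then a literal '1'; then the literal 'p1o', then optionally a character in [r-u] (non-capturing group); then one or more of a literal 's' (captured); then 1 to 4 of a non-digit, then one or more of a character in [u-y] (captured).
Scanning left to right: at [0:18] match 'u4trn-1p1osssss ew', groups = ('ssss', ' ew'); at [22:41] match '-r1tw!.&1p1ossshiwx', groups = ('ss', 'hiwx'); at [41:60] match '- 9je-1p1ousssv@wwu', groups = ('sss', 'v@wwu').
`findall` packs the 2 group values into a tuple for every match.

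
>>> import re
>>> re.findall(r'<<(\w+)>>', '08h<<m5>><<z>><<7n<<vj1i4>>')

One capturing group, so `findall` returns just the captured substring from each match — 3 in all.

['m5', 'z', 'vj1i4']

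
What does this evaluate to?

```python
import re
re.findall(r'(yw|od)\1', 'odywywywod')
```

A backreference is literal: `\1` must see the identical characters the first group matched.
Walking the string: at [2:6] match 'ywyw', group 1 = 'yw'.
`findall` collects group 1 from the one match (1 total).

['yw']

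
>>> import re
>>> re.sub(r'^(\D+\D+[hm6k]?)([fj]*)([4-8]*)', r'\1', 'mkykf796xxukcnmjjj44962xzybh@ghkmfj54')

Pattern: anchored at the start of the string; then one or more of a non-digit, then one or more of a non-digit, then optionally one of [hm6k] (captured); then zero or more of one of [fj] (captured); then zero or more of a character in [4-8] (captured).
Matches: at [0:6] → 'mkykf7'.
`\1` in the replacement pulls in group 1's text for each match.

'mkykf96xxukcnmjjj44962xzybh@ghkmfj54'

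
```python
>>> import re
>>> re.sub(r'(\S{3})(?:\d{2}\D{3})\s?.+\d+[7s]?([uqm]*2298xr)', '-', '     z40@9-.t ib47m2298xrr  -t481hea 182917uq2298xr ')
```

'     z40@9-.t ib47- '

This matches exactly 3 of a non-whitespace character (captured); then exactly 2 of a digit, then exactly 3 of a non-digit (non-capturing group); then optionally whitespace, then one or more of any character; then one or more of a digit, then optionally one of [7s]; then zero or more of one of [uqm], then the literal '229', then the literal '8xr' (captured).
Matches: at [18:51] → 'm2298xrr  -t481hea 182917uq2298xr'.
Each match is replaced by '-'.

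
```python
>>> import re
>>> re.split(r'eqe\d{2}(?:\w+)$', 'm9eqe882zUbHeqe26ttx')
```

['m9', '']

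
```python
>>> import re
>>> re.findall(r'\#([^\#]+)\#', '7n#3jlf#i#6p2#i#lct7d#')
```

['3jlf', '6p2', 'lct7d']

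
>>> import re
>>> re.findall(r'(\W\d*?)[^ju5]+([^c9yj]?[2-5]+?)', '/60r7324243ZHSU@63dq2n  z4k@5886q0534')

[('/', '5')]

This matches a non-word character, then zero or more of a digit (lazy) (captured); then one or more of any character except [ju5]; then optionally any character except [c9yj], then one or more of a character in [2-5] (lazy) (captured).
`findall` packs the 2 group values into a tuple for every match.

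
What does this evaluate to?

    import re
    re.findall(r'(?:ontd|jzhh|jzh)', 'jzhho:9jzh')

['jzhh', 'jzh']

Alternation tries branches left to right and keeps the first one that lets the overall match succeed at that position.
`findall` yields the raw match text (2 of them) because the pattern has no groups.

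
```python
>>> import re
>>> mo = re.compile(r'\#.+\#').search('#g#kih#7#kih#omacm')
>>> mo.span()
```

(0, 13)

`re.search` scans for the first position where the pattern succeeds.
The match spans [0:13] → '#g#kih#7#kih#'.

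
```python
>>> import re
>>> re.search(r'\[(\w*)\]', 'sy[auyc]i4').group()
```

`search` walks the string left to right and returns the first match it finds.
The match spans [2:8] → '[auyc]'.
Captured: group 1 = 'auyc'.

'[auyc]'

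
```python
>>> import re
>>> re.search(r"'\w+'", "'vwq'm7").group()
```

"'vwq'"

The match spans [0:5] → "'vwq'".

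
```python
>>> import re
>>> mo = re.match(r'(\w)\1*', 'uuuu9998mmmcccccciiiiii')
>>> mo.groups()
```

The backreference `\1` re-matches whatever the first group consumed, character for character.
With `match`, the pattern is implicitly anchored at the beginning.
The match spans [0:4] → 'uuuu'.
Captured: group 1 = 'u'.

('u',)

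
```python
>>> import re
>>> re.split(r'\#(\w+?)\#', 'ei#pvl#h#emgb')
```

['ei', 'pvl', 'h#emgb']

Matches to split on: at [2:7] → '#pvl#'.
The group in the pattern means `split` returns the separators' captures alongside the pieces.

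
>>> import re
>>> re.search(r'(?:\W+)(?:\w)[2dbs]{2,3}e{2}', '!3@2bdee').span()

(2, 8)

This matches one or more of a non-word character (non-capturing group); then a word character (non-capturing group); then 2 to 3 of one of [2dbs], then exactly 2 of the literal 'e'.
The match spans [2:8] → '@2bdee'.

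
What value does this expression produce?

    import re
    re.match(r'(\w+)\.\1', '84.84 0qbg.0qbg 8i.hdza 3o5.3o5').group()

'84.84'

`\1` is not a pattern — it's the concrete string captured by group 1, re-applied verbatim.
`re.match` won't scan ahead — the pattern has to work from the very first character.
The match spans [0:5] → '84.84'.
Captured: group 1 = '84'.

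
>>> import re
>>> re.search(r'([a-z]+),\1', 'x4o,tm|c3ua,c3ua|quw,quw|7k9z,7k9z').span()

(17, 24)

`\1` has to match the exact text group 1 already captured.
Unlike `match`, `search` isn't anchored — it looks for the pattern anywhere in the string.
The match spans [17:24] → 'quw,quw'.
Captured: group 1 = 'quw'.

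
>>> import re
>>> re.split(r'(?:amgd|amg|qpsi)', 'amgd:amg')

['', ':', '']

Alternation tries branches left to right and keeps the first one that lets the overall match succeed at that position.
Matches to split on: at [0:4] → 'amgd'; at [5:8] → 'amg'.
Splitting on the pattern gives 3 pieces.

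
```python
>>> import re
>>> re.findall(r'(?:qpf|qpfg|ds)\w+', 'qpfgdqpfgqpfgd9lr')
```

['qpfgdqpfgqpfgd9lr']

`findall` yields the raw match text (1 of them) because the pattern has no groups.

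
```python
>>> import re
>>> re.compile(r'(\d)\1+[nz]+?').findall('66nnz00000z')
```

A backreference is literal: `\1` must see the identical characters the first group matched.
One capturing group, so `findall` returns just the captured substring from each match — 2 in all.

['6', '0']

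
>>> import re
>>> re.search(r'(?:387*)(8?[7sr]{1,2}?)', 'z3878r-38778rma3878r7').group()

'3878r'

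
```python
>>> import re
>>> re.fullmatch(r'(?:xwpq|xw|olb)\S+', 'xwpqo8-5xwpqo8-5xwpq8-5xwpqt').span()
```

(0, 28)

`re.fullmatch` requires the pattern to consume the entire string.
The match spans [0:28] → 'xwpqo8-5xwpqo8-5xwpq8-5xwpqt'.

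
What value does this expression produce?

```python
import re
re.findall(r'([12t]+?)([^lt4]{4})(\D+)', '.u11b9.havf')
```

[('1', '1b9.', 'havf')]

Because the quantifier is non-greedy, it stops expanding at the earliest point where the rest of the pattern can succeed.
Multiple groups make `findall` return tuples — one 3-tuple for the one match.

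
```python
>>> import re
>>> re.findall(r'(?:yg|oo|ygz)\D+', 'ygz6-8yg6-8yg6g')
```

['ygz']

Matches: at [0:3] → 'ygz'.
`findall` yields the raw match text (1 of them) because the pattern has no groups.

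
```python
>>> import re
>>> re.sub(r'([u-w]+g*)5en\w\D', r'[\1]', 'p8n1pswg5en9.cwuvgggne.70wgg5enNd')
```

This matches one or more of a character in [u-w], then zero or more of a literal 'g' (captured); then the literal '5en', then a word character, then a non-digit.
Matches: at [6:13] → 'wg5en9.'; at [25:33] → 'wgg5enNd'.
The replacement refers to a captured group, so each match is rewritten using its own captured text.

'p8n1ps[wg]cwuvgggne.70[wgg]'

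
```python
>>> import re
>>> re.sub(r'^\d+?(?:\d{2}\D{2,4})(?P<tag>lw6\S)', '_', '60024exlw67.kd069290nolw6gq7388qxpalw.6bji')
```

The pattern matches anchored at the start of the string; then one or more of a digit (lazy); then exactly 2 of a digit, then 2 to 4 of a non-digit (non-capturing group); then the literal 'lw6', then a non-whitespace character (captured as 'tag').
Matches: at [0:11] → '60024exlw67'.
Every occurrence is swapped for '_'.

'_.kd069290nolw6gq7388qxpalw.6bji'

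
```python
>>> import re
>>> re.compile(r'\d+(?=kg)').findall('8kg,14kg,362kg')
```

['8', '14', '362']

The positive lookaround only admits positions where the adjacent text matches; those characters stay outside the span.
No capturing groups, so `findall` returns the 3 full match strings.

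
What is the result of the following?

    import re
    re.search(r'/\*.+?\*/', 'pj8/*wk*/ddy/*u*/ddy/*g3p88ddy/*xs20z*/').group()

'/*wk*/'

The match spans [3:9] → '/*wk*/'.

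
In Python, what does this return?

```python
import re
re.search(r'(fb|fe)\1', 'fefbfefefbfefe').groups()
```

A backreference is literal: `\1` must see the identical characters the first group matched.
Unlike `match`, `search` isn't anchored — it looks for the pattern anywhere in the string.
The match spans [4:8] → 'fefe'.
Captured: group 1 = 'fe'.

('fe',)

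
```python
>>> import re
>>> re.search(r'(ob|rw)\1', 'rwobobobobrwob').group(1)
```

'ob'

`\1` has to match the exact text group 1 already captured.
Unlike `match`, `search` isn't anchored — it looks for the pattern anywhere in the string.
The match spans [2:6] → 'obob'.
Captured: group 1 = 'ob'.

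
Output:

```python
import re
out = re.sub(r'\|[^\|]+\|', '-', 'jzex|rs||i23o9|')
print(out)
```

jzex--

Every occurrence is swapped for '-'.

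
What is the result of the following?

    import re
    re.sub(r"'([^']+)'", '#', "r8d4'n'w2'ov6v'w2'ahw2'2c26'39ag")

Matches: at [4:7] → "'n'"; at [9:15] → "'ov6v'"; at [17:23] → "'ahw2'".
Each match is replaced by '#'.

"r8d4#w2#w2#2c26'39ag"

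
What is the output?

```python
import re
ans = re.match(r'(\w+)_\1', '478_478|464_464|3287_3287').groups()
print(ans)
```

`\1` is not a pattern — it's the concrete string captured by group 1, re-applied verbatim.
`re.match` won't scan ahead — the pattern has to work from the very first character.
The match spans [0:7] → '478_478'.
Captured: group 1 = '478'.

('478',)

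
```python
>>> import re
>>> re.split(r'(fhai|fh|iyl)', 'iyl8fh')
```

['', 'iyl', '8', 'fh', '']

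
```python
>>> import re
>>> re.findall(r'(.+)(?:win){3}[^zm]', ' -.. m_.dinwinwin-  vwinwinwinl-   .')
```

The pattern matches one or more of any character (captured); then the literal 'win' repeated 3 times, then any character except [zm].
Matches: at [0:31] match ' -.. m_.dinwinwin-  vwinwinwinl', group 1 = ' -.. m_.dinwinwin-  v'.
Because there's exactly one group, `findall` drops the full match and keeps group 1 from the one hit.

[' -.. m_.dinwinwin-  v']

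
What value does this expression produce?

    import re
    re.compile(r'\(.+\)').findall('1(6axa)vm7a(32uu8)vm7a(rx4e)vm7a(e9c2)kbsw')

['(6axa)vm7a(32uu8)vm7a(rx4e)vm7a(e9c2)']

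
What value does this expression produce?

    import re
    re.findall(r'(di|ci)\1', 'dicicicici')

`\1` is not a pattern — it's the concrete string captured by group 1, re-applied verbatim.
Scanning left to right: at [2:6] match 'cici', group 1 = 'ci'; at [6:10] match 'cici', group 1 = 'ci'.
One capturing group, so `findall` returns just the captured substring from each match — 2 in all.

['ci', 'ci']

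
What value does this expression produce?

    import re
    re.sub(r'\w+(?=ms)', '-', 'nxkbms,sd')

The positive lookaround only admits positions where the adjacent text matches; those characters stay outside the span.
Each match is replaced by '-'.

'-ms,sd'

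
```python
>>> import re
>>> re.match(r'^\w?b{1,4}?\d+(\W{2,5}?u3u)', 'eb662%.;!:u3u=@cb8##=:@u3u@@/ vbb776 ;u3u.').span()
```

(0, 13)

Pattern: anchored at the start of the string; then optionally a word character, then 1 to 4 of a literal 'b' (lazy), then one or more of a digit; then 2 to 5 of a non-word character (lazy), then the literal 'u3u' (captured).
`re.match` only tries the pattern at the start of the string.
The match spans [0:13] → 'eb662%.;!:u3u'.
Captured: group 1 = '%.;!:u3u'.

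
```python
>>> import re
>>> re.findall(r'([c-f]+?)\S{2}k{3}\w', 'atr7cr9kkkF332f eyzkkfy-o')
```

This matches one or more of a character in [c-f] (lazy) (captured); then exactly 2 of a non-whitespace character, then exactly 3 of the literal 'k', then a word character.
Scanning left to right: at [4:11] match 'cr9kkkF', group 1 = 'c'.
Because there's exactly one group, `findall` drops the full match and keeps group 1 from the one hit.

['c']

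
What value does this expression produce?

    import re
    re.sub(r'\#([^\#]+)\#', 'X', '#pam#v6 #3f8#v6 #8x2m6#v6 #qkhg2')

'Xv6 Xv6 Xv6 #qkhg2'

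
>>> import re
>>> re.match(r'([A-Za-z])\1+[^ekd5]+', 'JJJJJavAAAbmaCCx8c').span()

(0, 18)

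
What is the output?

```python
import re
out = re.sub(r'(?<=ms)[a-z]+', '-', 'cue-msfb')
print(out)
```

The positive lookaround only admits positions where the adjacent text matches; those characters stay outside the span.
Matches: at [6:8] → 'fb'.
`sub` substitutes '-' at each match site.

cue-ms-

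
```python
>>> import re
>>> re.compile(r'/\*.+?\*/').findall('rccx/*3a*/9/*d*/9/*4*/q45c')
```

['/*3a*/', '/*d*/', '/*4*/']

A `+?`/`*?`/`{m,n}?` starts at its minimum and grows only as far as needed for what follows to match.
Matches: at [4:10] → '/*3a*/'; at [11:16] → '/*d*/'; at [17:22] → '/*4*/'.
Since nothing is captured, `findall` lists the 3 matched substrings directly.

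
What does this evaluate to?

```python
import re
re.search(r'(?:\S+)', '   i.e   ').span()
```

(3, 6)

The pattern matches one or more of a non-whitespace character (non-capturing group).
The match spans [3:6] → 'i.e'.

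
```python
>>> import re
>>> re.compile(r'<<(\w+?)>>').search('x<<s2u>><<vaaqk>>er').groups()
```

The match spans [1:8] → '<<s2u>>'.
Captured: group 1 = 's2u'.

('s2u',)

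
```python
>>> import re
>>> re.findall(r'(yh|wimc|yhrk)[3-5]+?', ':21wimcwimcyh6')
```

[]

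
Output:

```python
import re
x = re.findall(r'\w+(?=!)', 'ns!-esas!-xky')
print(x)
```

['ns', 'esas']

The lookaround is zero-width — it requires the adjacent text to match without consuming it, so the asserted text isn't part of the match.
Matches: at [0:2] → 'ns'; at [4:8] → 'esas'.
`findall` yields the raw match text (2 of them) because the pattern has no groups.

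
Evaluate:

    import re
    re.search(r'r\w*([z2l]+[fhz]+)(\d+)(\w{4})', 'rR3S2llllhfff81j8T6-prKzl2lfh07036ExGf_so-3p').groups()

The match spans [0:19] → 'rR3S2llllhfff81j8T6'.
Captured: group 1 = 'lhfff', group 2 = '81', group 3 = 'j8T6'.

('lhfff', '81', 'j8T6')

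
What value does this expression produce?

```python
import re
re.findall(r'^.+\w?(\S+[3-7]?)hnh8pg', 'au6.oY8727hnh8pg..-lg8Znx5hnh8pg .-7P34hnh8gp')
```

The pattern matches anchored at the start of the string; then one or more of any character, then optionally a word character; then one or more of a non-whitespace character, then optionally a character in [3-7] (captured); then the literal 'hnh', then the literal '8pg'.
Because there's exactly one group, `findall` drops the full match and keeps group 1 from the one hit.

['5']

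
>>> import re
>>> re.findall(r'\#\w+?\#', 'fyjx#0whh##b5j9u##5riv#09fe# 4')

['#0whh#', '#b5j9u#', '#5riv#']

Scanning left to right: at [4:10] → '#0whh#'; at [10:17] → '#b5j9u#'; at [17:23] → '#5riv#'.
With no groups in the pattern, `findall` gives back each whole match — 3 here.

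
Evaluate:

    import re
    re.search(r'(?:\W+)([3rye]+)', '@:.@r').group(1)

'r'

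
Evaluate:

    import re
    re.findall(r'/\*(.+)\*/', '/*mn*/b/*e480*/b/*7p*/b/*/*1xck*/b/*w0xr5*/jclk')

['mn*/b/*e480*/b/*7p*/b/*/*1xck*/b/*w0xr5']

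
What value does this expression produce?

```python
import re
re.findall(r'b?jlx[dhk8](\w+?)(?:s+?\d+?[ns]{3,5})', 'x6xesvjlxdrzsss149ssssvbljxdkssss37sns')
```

A `+?`/`*?`/`{m,n}?` starts at its minimum and grows only as far as needed for what follows to match.
With a single group, `findall` returns only what that group captured — 1 item.

['rz']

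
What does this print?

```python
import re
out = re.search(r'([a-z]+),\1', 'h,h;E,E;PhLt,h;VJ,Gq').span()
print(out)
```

(0, 3)

A backreference is literal: `\1` must see the identical characters the first group matched.
The match spans [0:3] → 'h,h'.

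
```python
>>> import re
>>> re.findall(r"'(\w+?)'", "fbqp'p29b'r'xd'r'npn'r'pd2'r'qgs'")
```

['p29b', 'xd', 'npn', 'pd2', 'qgs']

Walking the string: at [4:10] match "'p29b'", group 1 = 'p29b'; at [11:15] match "'xd'", group 1 = 'xd'; at [16:21] match "'npn'", group 1 = 'npn'; at [22:27] match "'pd2'", group 1 = 'pd2'; at [28:33] match "'qgs'", group 1 = 'qgs'.
With a single group, `findall` returns only what that group captured — 5 items.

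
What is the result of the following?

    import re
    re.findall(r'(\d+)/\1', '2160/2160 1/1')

['2160', '1']

The backreference `\1` re-matches whatever the first group consumed, character for character.
Because there's exactly one group, `findall` drops the full match and keeps group 1 from each hit.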